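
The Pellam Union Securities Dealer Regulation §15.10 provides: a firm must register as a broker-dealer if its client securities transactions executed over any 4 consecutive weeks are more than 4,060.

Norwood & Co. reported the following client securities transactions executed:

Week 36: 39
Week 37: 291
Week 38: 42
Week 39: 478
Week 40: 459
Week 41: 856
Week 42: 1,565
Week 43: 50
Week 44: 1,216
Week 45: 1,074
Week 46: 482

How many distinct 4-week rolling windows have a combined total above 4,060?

0

Week 36–Week 39: 39 + 291 + 42 + 478 = 850 (under)
Week 37–Week 40: 291 + 42 + 478 + 459 = 1,270 (under)
Week 38–Week 41: 42 + 478 + 459 + 856 = 1,835 (under)
Week 39–Week 42: 478 + 459 + 856 + 1,565 = 3,358 (under)
Week 40–Week 43: 459 + 856 + 1,565 + 50 = 2,930 (under)
Week 41–Week 44: 856 + 1,565 + 50 + 1,216 = 3,687 (under)
Week 42–Week 45: 1,565 + 50 + 1,216 + 1,074 = 3,905 (under)
Week 43–Week 46: 50 + 1,216 + 1,074 + 482 = 2,822 (under)
0 windows exceed the threshold.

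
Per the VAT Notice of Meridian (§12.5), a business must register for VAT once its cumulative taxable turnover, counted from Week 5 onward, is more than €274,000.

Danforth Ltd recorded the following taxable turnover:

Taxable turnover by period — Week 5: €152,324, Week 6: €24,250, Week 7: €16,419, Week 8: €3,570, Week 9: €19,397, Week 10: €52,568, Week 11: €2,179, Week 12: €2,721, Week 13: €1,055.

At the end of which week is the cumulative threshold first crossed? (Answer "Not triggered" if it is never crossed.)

Through Week 5: €152,324
Through Week 6: €176,574
Through Week 7: €192,993
Through Week 8: €196,563
Through Week 9: €215,960
Through Week 10: €268,528
Through Week 11: €270,707
Through Week 12: €273,428
Through Week 13: €274,483 ← exceeds threshold

Week 13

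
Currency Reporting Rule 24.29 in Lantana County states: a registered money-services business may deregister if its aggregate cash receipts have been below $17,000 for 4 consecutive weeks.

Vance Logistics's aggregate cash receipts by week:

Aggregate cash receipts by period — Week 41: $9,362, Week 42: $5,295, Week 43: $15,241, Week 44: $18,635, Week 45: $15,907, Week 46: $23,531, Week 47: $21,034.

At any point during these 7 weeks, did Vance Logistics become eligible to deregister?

No

Weeks below $17,000: Week 41, Week 42, Week 43, Week 45.
Longest run of consecutive weeks below the threshold: 3.
3 < 4, so Vance Logistics never became eligible.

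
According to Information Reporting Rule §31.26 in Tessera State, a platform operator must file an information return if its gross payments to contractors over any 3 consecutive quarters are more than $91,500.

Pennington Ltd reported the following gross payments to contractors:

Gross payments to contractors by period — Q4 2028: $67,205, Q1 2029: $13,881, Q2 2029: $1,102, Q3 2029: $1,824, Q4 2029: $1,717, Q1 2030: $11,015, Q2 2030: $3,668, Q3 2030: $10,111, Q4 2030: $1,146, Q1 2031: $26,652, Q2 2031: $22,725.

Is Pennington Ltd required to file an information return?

No

Q4 2028–Q2 2029: $67,205 + $13,881 + $1,102 = $82,188 (under)
Q1 2029–Q3 2029: $13,881 + $1,102 + $1,824 = $16,807 (under)
Q2 2029–Q4 2029: $1,102 + $1,824 + $1,717 = $4,643 (under)
Q3 2029–Q1 2030: $1,824 + $1,717 + $11,015 = $14,556 (under)
Q4 2029–Q2 2030: $1,717 + $11,015 + $3,668 = $16,400 (under)
Q1 2030–Q3 2030: $11,015 + $3,668 + $10,111 = $24,794 (under)
Q2 2030–Q4 2030: $3,668 + $10,111 + $1,146 = $14,925 (under)
Q3 2030–Q1 2031: $10,111 + $1,146 + $26,652 = $37,909 (under)
Q4 2030–Q2 2031: $1,146 + $26,652 + $22,725 = $50,523 (under)
No window exceeds $91,500.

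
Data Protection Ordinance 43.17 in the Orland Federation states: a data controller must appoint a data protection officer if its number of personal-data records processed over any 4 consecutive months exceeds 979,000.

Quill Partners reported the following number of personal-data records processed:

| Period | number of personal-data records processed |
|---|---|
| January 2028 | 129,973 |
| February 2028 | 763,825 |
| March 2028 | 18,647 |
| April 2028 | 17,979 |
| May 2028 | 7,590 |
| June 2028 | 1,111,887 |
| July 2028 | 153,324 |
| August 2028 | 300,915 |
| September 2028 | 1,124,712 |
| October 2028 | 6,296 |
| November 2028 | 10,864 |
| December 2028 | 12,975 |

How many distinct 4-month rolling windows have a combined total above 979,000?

January 2028–April 2028: 129,973 + 763,825 + 18,647 + 17,979 = 930,424 (under)
February 2028–May 2028: 763,825 + 18,647 + 17,979 + 7,590 = 808,041 (under)
March 2028–June 2028: 18,647 + 17,979 + 7,590 + 1,111,887 = 1,156,103 (over)
April 2028–July 2028: 17,979 + 7,590 + 1,111,887 + 153,324 = 1,290,780 (over)
May 2028–August 2028: 7,590 + 1,111,887 + 153,324 + 300,915 = 1,573,716 (over)
June 2028–September 2028: 1,111,887 + 153,324 + 300,915 + 1,124,712 = 2,690,838 (over)
July 2028–October 2028: 153,324 + 300,915 + 1,124,712 + 6,296 = 1,585,247 (over)
August 2028–November 2028: 300,915 + 1,124,712 + 6,296 + 10,864 = 1,442,787 (over)
September 2028–December 2028: 1,124,712 + 6,296 + 10,864 + 12,975 = 1,154,847 (over)
7 windows exceed the threshold.

7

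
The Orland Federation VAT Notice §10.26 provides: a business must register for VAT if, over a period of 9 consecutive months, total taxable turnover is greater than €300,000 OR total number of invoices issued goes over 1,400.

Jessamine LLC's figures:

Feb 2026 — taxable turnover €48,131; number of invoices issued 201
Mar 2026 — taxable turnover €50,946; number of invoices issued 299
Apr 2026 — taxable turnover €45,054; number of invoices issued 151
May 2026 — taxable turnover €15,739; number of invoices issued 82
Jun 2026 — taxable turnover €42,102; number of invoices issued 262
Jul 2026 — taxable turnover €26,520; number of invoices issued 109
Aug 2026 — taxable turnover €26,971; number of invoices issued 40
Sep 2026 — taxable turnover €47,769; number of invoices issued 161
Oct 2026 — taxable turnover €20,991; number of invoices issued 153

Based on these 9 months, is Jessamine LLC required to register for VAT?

Total taxable turnover: €48,131 + €50,946 + €45,054 + €15,739 + €42,102 + €26,520 + €26,971 + €47,769 + €20,991 = €324,223 (> €300,000).
Total number of invoices issued: 201 + 299 + 151 + 82 + 262 + 109 + 40 + 161 + 153 = 1,458 (> 1,400).
The test is 'or': at least one threshold is exceeded.

Yes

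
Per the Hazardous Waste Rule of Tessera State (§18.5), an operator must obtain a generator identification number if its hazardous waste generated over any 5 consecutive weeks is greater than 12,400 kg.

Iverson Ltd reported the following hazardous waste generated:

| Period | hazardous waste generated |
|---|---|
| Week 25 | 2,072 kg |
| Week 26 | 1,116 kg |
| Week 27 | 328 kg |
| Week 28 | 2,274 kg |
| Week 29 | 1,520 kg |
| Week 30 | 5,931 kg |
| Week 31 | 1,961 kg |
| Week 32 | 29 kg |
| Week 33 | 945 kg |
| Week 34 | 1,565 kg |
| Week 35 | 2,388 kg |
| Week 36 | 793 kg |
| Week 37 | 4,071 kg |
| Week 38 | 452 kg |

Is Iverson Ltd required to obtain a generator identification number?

Week 25–Week 29: 2,072 kg + 1,116 kg + 328 kg + 2,274 kg + 1,520 kg = 7,310 kg (under)
Week 26–Week 30: 1,116 kg + 328 kg + 2,274 kg + 1,520 kg + 5,931 kg = 11,169 kg (under)
Week 27–Week 31: 328 kg + 2,274 kg + 1,520 kg + 5,931 kg + 1,961 kg = 12,014 kg (under)
Week 28–Week 32: 2,274 kg + 1,520 kg + 5,931 kg + 1,961 kg + 29 kg = 11,715 kg (under)
Week 29–Week 33: 1,520 kg + 5,931 kg + 1,961 kg + 29 kg + 945 kg = 10,386 kg (under)
Week 30–Week 34: 5,931 kg + 1,961 kg + 29 kg + 945 kg + 1,565 kg = 10,431 kg (under)
Week 31–Week 35: 1,961 kg + 29 kg + 945 kg + 1,565 kg + 2,388 kg = 6,888 kg (under)
Week 32–Week 36: 29 kg + 945 kg + 1,565 kg + 2,388 kg + 793 kg = 5,720 kg (under)
Week 33–Week 37: 945 kg + 1,565 kg + 2,388 kg + 793 kg + 4,071 kg = 9,762 kg (under)
Week 34–Week 38: 1,565 kg + 2,388 kg + 793 kg + 4,071 kg + 452 kg = 9,269 kg (under)
No window exceeds 12,400 kg.

No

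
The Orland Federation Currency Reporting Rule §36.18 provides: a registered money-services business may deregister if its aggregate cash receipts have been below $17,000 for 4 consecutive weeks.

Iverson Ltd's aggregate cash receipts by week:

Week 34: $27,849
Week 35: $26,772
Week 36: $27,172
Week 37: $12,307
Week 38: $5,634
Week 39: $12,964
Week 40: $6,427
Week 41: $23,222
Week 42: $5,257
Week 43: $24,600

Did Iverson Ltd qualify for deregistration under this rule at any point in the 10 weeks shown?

Weeks below $17,000: Week 37, Week 38, Week 39, Week 40, Week 42.
Longest run of consecutive weeks below the threshold: 4.
4 ≥ 4, so Iverson Ltd became eligible.

Yes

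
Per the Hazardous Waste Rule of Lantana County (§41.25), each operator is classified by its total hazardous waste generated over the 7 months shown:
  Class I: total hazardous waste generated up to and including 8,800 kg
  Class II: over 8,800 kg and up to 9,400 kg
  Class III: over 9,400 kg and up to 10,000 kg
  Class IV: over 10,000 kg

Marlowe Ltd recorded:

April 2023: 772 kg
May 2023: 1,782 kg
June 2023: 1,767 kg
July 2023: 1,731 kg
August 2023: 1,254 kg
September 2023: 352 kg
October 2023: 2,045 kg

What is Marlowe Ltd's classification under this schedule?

Total hazardous waste generated: 772 kg + 1,782 kg + 1,767 kg + 1,731 kg + 1,254 kg + 352 kg + 2,045 kg = 9,703 kg.
9,400 kg < 9,703 kg ≤ 10,000 kg, so Class III applies.

Class III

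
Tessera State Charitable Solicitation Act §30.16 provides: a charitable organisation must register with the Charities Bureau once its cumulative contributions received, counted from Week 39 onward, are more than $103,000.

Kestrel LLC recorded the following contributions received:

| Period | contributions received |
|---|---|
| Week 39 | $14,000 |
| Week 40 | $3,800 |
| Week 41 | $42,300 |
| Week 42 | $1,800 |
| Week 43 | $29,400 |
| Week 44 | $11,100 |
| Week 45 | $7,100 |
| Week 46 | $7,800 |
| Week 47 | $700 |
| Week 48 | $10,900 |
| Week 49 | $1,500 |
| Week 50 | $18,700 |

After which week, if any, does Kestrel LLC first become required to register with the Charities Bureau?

Week 45

Through Week 39: $14,000
Through Week 40: $17,800
Through Week 41: $60,100
Through Week 42: $61,900
Through Week 43: $91,300
Through Week 44: $102,400
Through Week 45: $109,500 ← exceeds threshold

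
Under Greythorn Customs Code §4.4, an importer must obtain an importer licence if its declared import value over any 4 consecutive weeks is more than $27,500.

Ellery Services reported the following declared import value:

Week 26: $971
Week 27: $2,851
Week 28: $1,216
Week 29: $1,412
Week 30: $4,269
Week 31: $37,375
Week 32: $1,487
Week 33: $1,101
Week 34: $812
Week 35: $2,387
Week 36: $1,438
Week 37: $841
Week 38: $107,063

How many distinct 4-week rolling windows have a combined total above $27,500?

5

Week 26–Week 29: $971 + $2,851 + $1,216 + $1,412 = $6,450 (under)
Week 27–Week 30: $2,851 + $1,216 + $1,412 + $4,269 = $9,748 (under)
Week 28–Week 31: $1,216 + $1,412 + $4,269 + $37,375 = $44,272 (over)
Week 29–Week 32: $1,412 + $4,269 + $37,375 + $1,487 = $44,543 (over)
Week 30–Week 33: $4,269 + $37,375 + $1,487 + $1,101 = $44,232 (over)
Week 31–Week 34: $37,375 + $1,487 + $1,101 + $812 = $40,775 (over)
Week 32–Week 35: $1,487 + $1,101 + $812 + $2,387 = $5,787 (under)
Week 33–Week 36: $1,101 + $812 + $2,387 + $1,438 = $5,738 (under)
Week 34–Week 37: $812 + $2,387 + $1,438 + $841 = $5,478 (under)
Week 35–Week 38: $2,387 + $1,438 + $841 + $107,063 = $111,729 (over)
5 windows exceed the threshold.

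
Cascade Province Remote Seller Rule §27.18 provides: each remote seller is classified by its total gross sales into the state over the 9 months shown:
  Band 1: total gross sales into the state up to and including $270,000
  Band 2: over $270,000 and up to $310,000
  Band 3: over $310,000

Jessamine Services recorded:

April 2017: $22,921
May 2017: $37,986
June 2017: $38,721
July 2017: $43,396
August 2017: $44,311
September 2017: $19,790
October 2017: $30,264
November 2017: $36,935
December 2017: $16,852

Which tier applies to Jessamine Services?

Band 2

Total gross sales into the state: $22,921 + $37,986 + $38,721 + $43,396 + $44,311 + $19,790 + $30,264 + $36,935 + $16,852 = $291,176.
$270,000 < $291,176 ≤ $310,000, so Band 2 applies.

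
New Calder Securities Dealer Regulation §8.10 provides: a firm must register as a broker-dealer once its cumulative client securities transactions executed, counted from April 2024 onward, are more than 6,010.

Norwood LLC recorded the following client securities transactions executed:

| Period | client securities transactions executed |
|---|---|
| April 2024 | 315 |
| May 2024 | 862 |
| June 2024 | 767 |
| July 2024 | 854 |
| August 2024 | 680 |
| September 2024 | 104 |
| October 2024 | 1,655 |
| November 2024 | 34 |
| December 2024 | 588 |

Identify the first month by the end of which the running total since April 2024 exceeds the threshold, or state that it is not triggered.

Not triggered

Through April 2024: 315
Through May 2024: 1,177
Through June 2024: 1,944
Through July 2024: 2,798
Through August 2024: 3,478
Through September 2024: 3,582
Through October 2024: 5,237
Through November 2024: 5,271
Through December 2024: 5,859
Final cumulative total 5,859 ≤ 6,010; the threshold is never exceeded.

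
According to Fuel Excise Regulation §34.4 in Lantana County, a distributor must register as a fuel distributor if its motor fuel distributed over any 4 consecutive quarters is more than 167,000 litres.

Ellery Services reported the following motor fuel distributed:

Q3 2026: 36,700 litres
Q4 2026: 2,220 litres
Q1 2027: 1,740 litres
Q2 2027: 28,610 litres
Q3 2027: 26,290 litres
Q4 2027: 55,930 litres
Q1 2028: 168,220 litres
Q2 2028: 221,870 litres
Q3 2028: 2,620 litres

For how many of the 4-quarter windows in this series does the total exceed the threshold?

3

Q3 2026–Q2 2027: 36,700 litres + 2,220 litres + 1,740 litres + 28,610 litres = 69,270 litres (under)
Q4 2026–Q3 2027: 2,220 litres + 1,740 litres + 28,610 litres + 26,290 litres = 58,860 litres (under)
Q1 2027–Q4 2027: 1,740 litres + 28,610 litres + 26,290 litres + 55,930 litres = 112,570 litres (under)
Q2 2027–Q1 2028: 28,610 litres + 26,290 litres + 55,930 litres + 168,220 litres = 279,050 litres (over)
Q3 2027–Q2 2028: 26,290 litres + 55,930 litres + 168,220 litres + 221,870 litres = 472,310 litres (over)
Q4 2027–Q3 2028: 55,930 litres + 168,220 litres + 221,870 litres + 2,620 litres = 448,640 litres (over)
3 windows exceed the threshold.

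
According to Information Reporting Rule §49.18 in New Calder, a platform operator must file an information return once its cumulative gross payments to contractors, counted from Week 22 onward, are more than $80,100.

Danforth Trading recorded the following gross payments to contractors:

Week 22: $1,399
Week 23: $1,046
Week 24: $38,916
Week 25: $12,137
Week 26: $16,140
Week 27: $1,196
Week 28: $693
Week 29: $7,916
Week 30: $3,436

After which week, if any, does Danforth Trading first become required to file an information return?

Week 30

Through Week 22: $1,399
Through Week 23: $2,445
Through Week 24: $41,361
Through Week 25: $53,498
Through Week 26: $69,638
Through Week 27: $70,834
Through Week 28: $71,527
Through Week 29: $79,443
Through Week 30: $82,879 ← exceeds threshold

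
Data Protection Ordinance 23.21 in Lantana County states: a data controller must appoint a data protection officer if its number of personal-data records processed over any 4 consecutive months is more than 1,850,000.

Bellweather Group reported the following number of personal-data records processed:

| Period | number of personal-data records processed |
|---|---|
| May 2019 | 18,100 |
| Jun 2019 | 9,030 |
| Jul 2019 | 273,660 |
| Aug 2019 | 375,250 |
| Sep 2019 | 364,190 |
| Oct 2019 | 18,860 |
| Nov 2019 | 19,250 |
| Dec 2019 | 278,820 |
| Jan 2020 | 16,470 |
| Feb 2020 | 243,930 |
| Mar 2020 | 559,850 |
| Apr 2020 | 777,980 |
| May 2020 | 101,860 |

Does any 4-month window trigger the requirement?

May 2019–Aug 2019: 18,100 + 9,030 + 273,660 + 375,250 = 676,040 (under)
Jun 2019–Sep 2019: 9,030 + 273,660 + 375,250 + 364,190 = 1,022,130 (under)
Jul 2019–Oct 2019: 273,660 + 375,250 + 364,190 + 18,860 = 1,031,960 (under)
Aug 2019–Nov 2019: 375,250 + 364,190 + 18,860 + 19,250 = 777,550 (under)
Sep 2019–Dec 2019: 364,190 + 18,860 + 19,250 + 278,820 = 681,120 (under)
Oct 2019–Jan 2020: 18,860 + 19,250 + 278,820 + 16,470 = 333,400 (under)
Nov 2019–Feb 2020: 19,250 + 278,820 + 16,470 + 243,930 = 558,470 (under)
Dec 2019–Mar 2020: 278,820 + 16,470 + 243,930 + 559,850 = 1,099,070 (under)
Jan 2020–Apr 2020: 16,470 + 243,930 + 559,850 + 777,980 = 1,598,230 (under)
Feb 2020–May 2020: 243,930 + 559,850 + 777,980 + 101,860 = 1,683,620 (under)
No window exceeds 1,850,000.

No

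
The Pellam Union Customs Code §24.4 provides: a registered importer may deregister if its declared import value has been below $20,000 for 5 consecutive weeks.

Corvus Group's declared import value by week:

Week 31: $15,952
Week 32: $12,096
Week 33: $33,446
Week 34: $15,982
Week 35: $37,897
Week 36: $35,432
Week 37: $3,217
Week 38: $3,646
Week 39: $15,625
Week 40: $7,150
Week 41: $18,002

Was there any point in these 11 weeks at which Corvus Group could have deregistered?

Yes

Weeks below $20,000: Week 31, Week 32, Week 34, Week 37, Week 38, Week 39, Week 40, Week 41.
Longest run of consecutive weeks below the threshold: 5.
5 ≥ 5, so Corvus Group became eligible.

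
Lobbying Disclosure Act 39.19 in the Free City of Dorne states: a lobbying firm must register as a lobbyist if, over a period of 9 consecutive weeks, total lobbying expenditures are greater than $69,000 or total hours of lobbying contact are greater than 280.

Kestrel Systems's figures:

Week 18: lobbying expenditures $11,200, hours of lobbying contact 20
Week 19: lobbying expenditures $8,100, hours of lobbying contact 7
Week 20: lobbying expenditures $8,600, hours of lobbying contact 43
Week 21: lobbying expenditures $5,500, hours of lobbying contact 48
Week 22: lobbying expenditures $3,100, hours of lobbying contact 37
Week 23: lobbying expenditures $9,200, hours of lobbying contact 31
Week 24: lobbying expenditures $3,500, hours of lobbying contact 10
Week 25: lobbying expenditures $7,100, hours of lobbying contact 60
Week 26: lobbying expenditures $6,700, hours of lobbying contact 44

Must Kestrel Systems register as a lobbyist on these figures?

Yes

Total lobbying expenditures: $11,200 + $8,100 + $8,600 + $5,500 + $3,100 + $9,200 + $3,500 + $7,100 + $6,700 = $63,000 (≤ $69,000).
Total hours of lobbying contact: 20 + 7 + 43 + 48 + 37 + 31 + 10 + 60 + 44 = 300 (> 280).
The test is 'or': at least one threshold is exceeded.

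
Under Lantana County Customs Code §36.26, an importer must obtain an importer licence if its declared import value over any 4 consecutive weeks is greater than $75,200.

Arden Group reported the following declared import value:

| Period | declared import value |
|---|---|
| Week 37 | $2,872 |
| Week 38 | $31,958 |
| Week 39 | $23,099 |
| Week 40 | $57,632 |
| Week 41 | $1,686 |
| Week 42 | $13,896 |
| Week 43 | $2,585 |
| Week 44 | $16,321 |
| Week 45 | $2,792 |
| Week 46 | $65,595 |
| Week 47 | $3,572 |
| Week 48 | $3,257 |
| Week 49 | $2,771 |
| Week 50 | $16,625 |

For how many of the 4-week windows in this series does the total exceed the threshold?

Week 37–Week 40: $2,872 + $31,958 + $23,099 + $57,632 = $115,561 (over)
Week 38–Week 41: $31,958 + $23,099 + $57,632 + $1,686 = $114,375 (over)
Week 39–Week 42: $23,099 + $57,632 + $1,686 + $13,896 = $96,313 (over)
Week 40–Week 43: $57,632 + $1,686 + $13,896 + $2,585 = $75,799 (over)
Week 41–Week 44: $1,686 + $13,896 + $2,585 + $16,321 = $34,488 (under)
Week 42–Week 45: $13,896 + $2,585 + $16,321 + $2,792 = $35,594 (under)
Week 43–Week 46: $2,585 + $16,321 + $2,792 + $65,595 = $87,293 (over)
Week 44–Week 47: $16,321 + $2,792 + $65,595 + $3,572 = $88,280 (over)
Week 45–Week 48: $2,792 + $65,595 + $3,572 + $3,257 = $75,216 (over)
Week 46–Week 49: $65,595 + $3,572 + $3,257 + $2,771 = $75,195 (under)
Week 47–Week 50: $3,572 + $3,257 + $2,771 + $16,625 = $26,225 (under)
7 windows exceed the threshold.

7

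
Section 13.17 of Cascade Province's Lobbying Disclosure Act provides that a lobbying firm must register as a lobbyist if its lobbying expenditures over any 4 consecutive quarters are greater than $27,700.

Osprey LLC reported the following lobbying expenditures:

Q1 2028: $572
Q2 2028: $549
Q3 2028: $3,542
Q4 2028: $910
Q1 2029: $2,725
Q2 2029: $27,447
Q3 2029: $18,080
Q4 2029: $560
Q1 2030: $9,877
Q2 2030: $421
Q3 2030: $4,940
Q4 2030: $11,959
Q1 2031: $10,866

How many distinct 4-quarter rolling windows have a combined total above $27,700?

6

Q1 2028–Q4 2028: $572 + $549 + $3,542 + $910 = $5,573 (under)
Q2 2028–Q1 2029: $549 + $3,542 + $910 + $2,725 = $7,726 (under)
Q3 2028–Q2 2029: $3,542 + $910 + $2,725 + $27,447 = $34,624 (over)
Q4 2028–Q3 2029: $910 + $2,725 + $27,447 + $18,080 = $49,162 (over)
Q1 2029–Q4 2029: $2,725 + $27,447 + $18,080 + $560 = $48,812 (over)
Q2 2029–Q1 2030: $27,447 + $18,080 + $560 + $9,877 = $55,964 (over)
Q3 2029–Q2 2030: $18,080 + $560 + $9,877 + $421 = $28,938 (over)
Q4 2029–Q3 2030: $560 + $9,877 + $421 + $4,940 = $15,798 (under)
Q1 2030–Q4 2030: $9,877 + $421 + $4,940 + $11,959 = $27,197 (under)
Q2 2030–Q1 2031: $421 + $4,940 + $11,959 + $10,866 = $28,186 (over)
6 windows exceed the threshold.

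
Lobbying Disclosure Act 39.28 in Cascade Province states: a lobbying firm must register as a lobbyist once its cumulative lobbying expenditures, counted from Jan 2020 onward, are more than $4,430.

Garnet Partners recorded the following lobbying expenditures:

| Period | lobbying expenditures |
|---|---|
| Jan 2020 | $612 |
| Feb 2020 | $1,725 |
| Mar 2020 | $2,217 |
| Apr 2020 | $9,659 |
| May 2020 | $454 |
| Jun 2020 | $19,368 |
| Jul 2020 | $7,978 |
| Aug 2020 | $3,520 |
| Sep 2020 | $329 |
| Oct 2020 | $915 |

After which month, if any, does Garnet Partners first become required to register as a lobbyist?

Through Jan 2020: $612
Through Feb 2020: $2,337
Through Mar 2020: $4,554 ← exceeds threshold

Mar 2020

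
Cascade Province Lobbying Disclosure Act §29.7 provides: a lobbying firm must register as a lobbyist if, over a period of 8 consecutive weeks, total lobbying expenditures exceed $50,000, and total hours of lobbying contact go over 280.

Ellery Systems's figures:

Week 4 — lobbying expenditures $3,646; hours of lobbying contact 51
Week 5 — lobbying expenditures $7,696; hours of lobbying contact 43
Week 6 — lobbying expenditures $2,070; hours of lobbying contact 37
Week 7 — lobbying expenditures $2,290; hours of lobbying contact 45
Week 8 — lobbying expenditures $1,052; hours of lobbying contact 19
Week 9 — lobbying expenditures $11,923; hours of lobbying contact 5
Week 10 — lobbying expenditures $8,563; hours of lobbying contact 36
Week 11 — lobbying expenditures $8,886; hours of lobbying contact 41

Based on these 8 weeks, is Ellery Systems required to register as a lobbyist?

Total lobbying expenditures: $3,646 + $7,696 + $2,070 + $2,290 + $1,052 + $11,923 + $8,563 + $8,886 = $46,126 (≤ $50,000).
Total hours of lobbying contact: 51 + 43 + 37 + 45 + 19 + 5 + 36 + 41 = 277 (≤ 280).
The test is 'and': the rule requires both, and at least one is not exceeded.

No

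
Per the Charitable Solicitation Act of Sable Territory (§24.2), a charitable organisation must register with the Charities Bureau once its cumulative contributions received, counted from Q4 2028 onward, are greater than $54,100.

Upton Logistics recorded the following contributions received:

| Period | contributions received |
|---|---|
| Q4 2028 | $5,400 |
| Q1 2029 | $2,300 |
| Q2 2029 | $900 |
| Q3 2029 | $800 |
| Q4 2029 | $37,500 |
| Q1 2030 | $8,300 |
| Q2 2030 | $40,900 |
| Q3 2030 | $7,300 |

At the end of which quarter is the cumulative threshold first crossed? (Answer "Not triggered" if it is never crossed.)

Through Q4 2028: $5,400
Through Q1 2029: $7,700
Through Q2 2029: $8,600
Through Q3 2029: $9,400
Through Q4 2029: $46,900
Through Q1 2030: $55,200 ← exceeds threshold

Q1 2030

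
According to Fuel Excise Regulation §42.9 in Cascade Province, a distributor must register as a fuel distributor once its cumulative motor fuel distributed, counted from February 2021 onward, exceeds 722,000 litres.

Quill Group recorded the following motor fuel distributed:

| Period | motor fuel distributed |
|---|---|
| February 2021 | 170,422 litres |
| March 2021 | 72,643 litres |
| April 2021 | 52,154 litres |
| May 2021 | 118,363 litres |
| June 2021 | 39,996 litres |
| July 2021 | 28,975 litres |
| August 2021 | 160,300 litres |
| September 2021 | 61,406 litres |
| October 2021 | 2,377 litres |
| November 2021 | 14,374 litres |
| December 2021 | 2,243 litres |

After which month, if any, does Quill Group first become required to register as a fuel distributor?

December 2021

Through February 2021: 170,422 litres
Through March 2021: 243,065 litres
Through April 2021: 295,219 litres
Through May 2021: 413,582 litres
Through June 2021: 453,578 litres
Through July 2021: 482,553 litres
Through August 2021: 642,853 litres
Through September 2021: 704,259 litres
Through October 2021: 706,636 litres
Through November 2021: 721,010 litres
Through December 2021: 723,253 litres ← exceeds threshold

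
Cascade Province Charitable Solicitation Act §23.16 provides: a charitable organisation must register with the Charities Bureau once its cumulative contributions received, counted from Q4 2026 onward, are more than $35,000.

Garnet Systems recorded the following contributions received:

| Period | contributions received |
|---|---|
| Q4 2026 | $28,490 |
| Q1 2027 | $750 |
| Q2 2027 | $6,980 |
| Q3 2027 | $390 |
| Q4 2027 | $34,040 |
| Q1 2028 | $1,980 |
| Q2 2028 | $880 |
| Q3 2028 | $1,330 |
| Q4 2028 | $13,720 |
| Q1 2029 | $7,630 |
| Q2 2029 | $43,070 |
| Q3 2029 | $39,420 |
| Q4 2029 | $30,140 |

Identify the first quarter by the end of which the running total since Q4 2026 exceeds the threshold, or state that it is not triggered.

Through Q4 2026: $28,490
Through Q1 2027: $29,240
Through Q2 2027: $36,220 ← exceeds threshold

Q2 2027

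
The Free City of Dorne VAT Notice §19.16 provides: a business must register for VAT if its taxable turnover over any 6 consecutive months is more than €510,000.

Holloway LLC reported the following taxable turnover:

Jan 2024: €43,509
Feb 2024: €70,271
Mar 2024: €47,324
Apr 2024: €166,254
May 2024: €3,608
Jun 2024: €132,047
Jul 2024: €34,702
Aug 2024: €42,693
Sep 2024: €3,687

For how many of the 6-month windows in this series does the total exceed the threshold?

Jan 2024–Jun 2024: €43,509 + €70,271 + €47,324 + €166,254 + €3,608 + €132,047 = €463,013 (under)
Feb 2024–Jul 2024: €70,271 + €47,324 + €166,254 + €3,608 + €132,047 + €34,702 = €454,206 (under)
Mar 2024–Aug 2024: €47,324 + €166,254 + €3,608 + €132,047 + €34,702 + €42,693 = €426,628 (under)
Apr 2024–Sep 2024: €166,254 + €3,608 + €132,047 + €34,702 + €42,693 + €3,687 = €382,991 (under)
0 windows exceed the threshold.

0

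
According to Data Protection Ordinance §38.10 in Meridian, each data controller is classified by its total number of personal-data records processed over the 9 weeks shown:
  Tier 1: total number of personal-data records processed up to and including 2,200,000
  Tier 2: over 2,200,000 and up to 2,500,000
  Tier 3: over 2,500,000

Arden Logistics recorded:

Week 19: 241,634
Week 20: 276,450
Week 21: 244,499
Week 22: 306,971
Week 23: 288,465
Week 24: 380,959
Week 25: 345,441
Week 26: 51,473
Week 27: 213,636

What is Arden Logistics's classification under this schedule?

Tier 2

Total number of personal-data records processed: 241,634 + 276,450 + 244,499 + 306,971 + 288,465 + 380,959 + 345,441 + 51,473 + 213,636 = 2,349,528.
2,200,000 < 2,349,528 ≤ 2,500,000, so Tier 2 applies.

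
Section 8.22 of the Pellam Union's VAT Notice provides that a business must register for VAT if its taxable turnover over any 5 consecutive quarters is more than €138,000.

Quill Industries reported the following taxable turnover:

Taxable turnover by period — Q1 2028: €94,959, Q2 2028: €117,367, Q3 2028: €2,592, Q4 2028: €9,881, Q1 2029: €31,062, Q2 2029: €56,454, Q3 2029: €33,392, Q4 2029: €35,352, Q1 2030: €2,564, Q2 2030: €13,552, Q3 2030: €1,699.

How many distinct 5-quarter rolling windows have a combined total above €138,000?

Q1 2028–Q1 2029: €94,959 + €117,367 + €2,592 + €9,881 + €31,062 = €255,861 (over)
Q2 2028–Q2 2029: €117,367 + €2,592 + €9,881 + €31,062 + €56,454 = €217,356 (over)
Q3 2028–Q3 2029: €2,592 + €9,881 + €31,062 + €56,454 + €33,392 = €133,381 (under)
Q4 2028–Q4 2029: €9,881 + €31,062 + €56,454 + €33,392 + €35,352 = €166,141 (over)
Q1 2029–Q1 2030: €31,062 + €56,454 + €33,392 + €35,352 + €2,564 = €158,824 (over)
Q2 2029–Q2 2030: €56,454 + €33,392 + €35,352 + €2,564 + €13,552 = €141,314 (over)
Q3 2029–Q3 2030: €33,392 + €35,352 + €2,564 + €13,552 + €1,699 = €86,559 (under)
5 windows exceed the threshold.

5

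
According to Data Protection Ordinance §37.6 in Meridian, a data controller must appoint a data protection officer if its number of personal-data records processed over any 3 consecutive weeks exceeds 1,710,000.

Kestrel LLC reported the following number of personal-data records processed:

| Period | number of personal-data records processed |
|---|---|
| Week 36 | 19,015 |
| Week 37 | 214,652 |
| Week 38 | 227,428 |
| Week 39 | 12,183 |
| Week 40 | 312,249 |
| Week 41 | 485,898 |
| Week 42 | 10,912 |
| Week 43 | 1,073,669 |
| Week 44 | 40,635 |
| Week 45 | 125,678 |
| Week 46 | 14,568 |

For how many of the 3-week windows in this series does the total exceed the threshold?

Week 36–Week 38: 19,015 + 214,652 + 227,428 = 461,095 (under)
Week 37–Week 39: 214,652 + 227,428 + 12,183 = 454,263 (under)
Week 38–Week 40: 227,428 + 12,183 + 312,249 = 551,860 (under)
Week 39–Week 41: 12,183 + 312,249 + 485,898 = 810,330 (under)
Week 40–Week 42: 312,249 + 485,898 + 10,912 = 809,059 (under)
Week 41–Week 43: 485,898 + 10,912 + 1,073,669 = 1,570,479 (under)
Week 42–Week 44: 10,912 + 1,073,669 + 40,635 = 1,125,216 (under)
Week 43–Week 45: 1,073,669 + 40,635 + 125,678 = 1,239,982 (under)
Week 44–Week 46: 40,635 + 125,678 + 14,568 = 180,881 (under)
0 windows exceed the threshold.

0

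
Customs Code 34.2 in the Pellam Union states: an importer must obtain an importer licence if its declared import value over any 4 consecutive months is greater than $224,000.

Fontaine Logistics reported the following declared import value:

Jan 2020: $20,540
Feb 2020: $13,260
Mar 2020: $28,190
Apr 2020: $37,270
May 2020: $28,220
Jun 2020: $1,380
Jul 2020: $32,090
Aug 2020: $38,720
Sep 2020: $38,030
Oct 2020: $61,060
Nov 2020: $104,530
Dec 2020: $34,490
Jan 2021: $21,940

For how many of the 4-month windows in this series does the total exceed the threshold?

Jan 2020–Apr 2020: $20,540 + $13,260 + $28,190 + $37,270 = $99,260 (under)
Feb 2020–May 2020: $13,260 + $28,190 + $37,270 + $28,220 = $106,940 (under)
Mar 2020–Jun 2020: $28,190 + $37,270 + $28,220 + $1,380 = $95,060 (under)
Apr 2020–Jul 2020: $37,270 + $28,220 + $1,380 + $32,090 = $98,960 (under)
May 2020–Aug 2020: $28,220 + $1,380 + $32,090 + $38,720 = $100,410 (under)
Jun 2020–Sep 2020: $1,380 + $32,090 + $38,720 + $38,030 = $110,220 (under)
Jul 2020–Oct 2020: $32,090 + $38,720 + $38,030 + $61,060 = $169,900 (under)
Aug 2020–Nov 2020: $38,720 + $38,030 + $61,060 + $104,530 = $242,340 (over)
Sep 2020–Dec 2020: $38,030 + $61,060 + $104,530 + $34,490 = $238,110 (over)
Oct 2020–Jan 2021: $61,060 + $104,530 + $34,490 + $21,940 = $222,020 (under)
2 windows exceed the threshold.

2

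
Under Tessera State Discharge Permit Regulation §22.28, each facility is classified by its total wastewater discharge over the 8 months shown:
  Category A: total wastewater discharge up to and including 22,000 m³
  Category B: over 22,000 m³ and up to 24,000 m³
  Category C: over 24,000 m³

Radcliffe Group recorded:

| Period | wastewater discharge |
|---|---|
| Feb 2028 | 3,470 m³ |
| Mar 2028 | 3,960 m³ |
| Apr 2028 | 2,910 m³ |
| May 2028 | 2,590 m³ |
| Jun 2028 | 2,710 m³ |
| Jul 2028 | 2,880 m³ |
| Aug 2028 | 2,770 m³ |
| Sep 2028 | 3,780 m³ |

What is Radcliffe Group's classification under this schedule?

Total wastewater discharge: 3,470 m³ + 3,960 m³ + 2,910 m³ + 2,590 m³ + 2,710 m³ + 2,880 m³ + 2,770 m³ + 3,780 m³ = 25,070 m³.
25,070 m³ > 24,000 m³, so Category C applies.

Category C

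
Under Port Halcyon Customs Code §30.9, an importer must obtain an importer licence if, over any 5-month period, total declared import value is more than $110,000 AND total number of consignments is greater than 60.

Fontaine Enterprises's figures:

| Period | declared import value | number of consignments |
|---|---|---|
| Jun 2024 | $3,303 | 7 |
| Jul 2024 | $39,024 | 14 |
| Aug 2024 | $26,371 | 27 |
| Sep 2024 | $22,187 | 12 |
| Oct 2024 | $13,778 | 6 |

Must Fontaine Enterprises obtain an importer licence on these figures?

Total declared import value: $3,303 + $39,024 + $26,371 + $22,187 + $13,778 = $104,663 (≤ $110,000).
Total number of consignments: 7 + 14 + 27 + 12 + 6 = 66 (> 60).
The test is 'and': the rule requires both, and at least one is not exceeded.

No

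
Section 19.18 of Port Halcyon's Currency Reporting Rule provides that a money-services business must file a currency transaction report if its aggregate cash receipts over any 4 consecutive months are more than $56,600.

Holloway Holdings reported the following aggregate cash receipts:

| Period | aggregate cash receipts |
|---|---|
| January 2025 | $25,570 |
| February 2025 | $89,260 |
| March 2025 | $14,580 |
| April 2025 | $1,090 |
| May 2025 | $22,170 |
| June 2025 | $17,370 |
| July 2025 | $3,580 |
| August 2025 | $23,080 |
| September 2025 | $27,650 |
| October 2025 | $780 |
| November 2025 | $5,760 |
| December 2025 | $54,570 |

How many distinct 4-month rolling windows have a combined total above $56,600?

6

January 2025–April 2025: $25,570 + $89,260 + $14,580 + $1,090 = $130,500 (over)
February 2025–May 2025: $89,260 + $14,580 + $1,090 + $22,170 = $127,100 (over)
March 2025–June 2025: $14,580 + $1,090 + $22,170 + $17,370 = $55,210 (under)
April 2025–July 2025: $1,090 + $22,170 + $17,370 + $3,580 = $44,210 (under)
May 2025–August 2025: $22,170 + $17,370 + $3,580 + $23,080 = $66,200 (over)
June 2025–September 2025: $17,370 + $3,580 + $23,080 + $27,650 = $71,680 (over)
July 2025–October 2025: $3,580 + $23,080 + $27,650 + $780 = $55,090 (under)
August 2025–November 2025: $23,080 + $27,650 + $780 + $5,760 = $57,270 (over)
September 2025–December 2025: $27,650 + $780 + $5,760 + $54,570 = $88,760 (over)
6 windows exceed the threshold.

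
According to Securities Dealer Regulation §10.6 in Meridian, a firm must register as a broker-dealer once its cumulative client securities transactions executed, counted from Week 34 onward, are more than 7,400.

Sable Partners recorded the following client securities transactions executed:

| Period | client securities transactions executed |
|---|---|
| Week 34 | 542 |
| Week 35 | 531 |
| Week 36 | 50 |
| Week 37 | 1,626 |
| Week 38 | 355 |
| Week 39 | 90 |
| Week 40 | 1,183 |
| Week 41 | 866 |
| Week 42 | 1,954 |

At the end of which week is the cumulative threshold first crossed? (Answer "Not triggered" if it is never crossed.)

Through Week 34: 542
Through Week 35: 1,073
Through Week 36: 1,123
Through Week 37: 2,749
Through Week 38: 3,104
Through Week 39: 3,194
Through Week 40: 4,377
Through Week 41: 5,243
Through Week 42: 7,197
Final cumulative total 7,197 ≤ 7,400; the threshold is never exceeded.

Not triggered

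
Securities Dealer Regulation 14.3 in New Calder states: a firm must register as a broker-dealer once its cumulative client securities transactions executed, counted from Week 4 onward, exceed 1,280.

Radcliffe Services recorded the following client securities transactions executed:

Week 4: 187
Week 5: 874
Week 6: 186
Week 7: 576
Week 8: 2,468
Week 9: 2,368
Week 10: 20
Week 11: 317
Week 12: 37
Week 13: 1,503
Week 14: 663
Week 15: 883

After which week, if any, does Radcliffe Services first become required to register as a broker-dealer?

Week 7

Through Week 4: 187
Through Week 5: 1,061
Through Week 6: 1,247
Through Week 7: 1,823 ← exceeds threshold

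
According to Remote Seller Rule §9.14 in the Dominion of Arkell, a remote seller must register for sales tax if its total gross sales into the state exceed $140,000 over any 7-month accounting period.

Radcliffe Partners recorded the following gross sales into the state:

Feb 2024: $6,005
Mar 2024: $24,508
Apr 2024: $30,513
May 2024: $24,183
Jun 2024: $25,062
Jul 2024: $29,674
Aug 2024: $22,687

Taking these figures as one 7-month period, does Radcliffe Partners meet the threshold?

Yes

Total gross sales into the state: $6,005 + $24,508 + $30,513 + $24,183 + $25,062 + $29,674 + $22,687 = $162,632.
$162,632 > $140,000, so the threshold is exceeded.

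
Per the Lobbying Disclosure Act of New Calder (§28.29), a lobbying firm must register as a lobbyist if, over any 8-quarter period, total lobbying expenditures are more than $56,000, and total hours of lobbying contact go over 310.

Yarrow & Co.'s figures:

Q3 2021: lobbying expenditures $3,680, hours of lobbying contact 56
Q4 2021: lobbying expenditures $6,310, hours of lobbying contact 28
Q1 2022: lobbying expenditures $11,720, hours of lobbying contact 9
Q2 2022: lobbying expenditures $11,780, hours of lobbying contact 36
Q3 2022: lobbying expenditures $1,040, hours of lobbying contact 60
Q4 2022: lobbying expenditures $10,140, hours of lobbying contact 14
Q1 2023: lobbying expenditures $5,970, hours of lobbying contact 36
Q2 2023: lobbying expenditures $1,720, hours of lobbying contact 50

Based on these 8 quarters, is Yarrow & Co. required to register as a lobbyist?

Total lobbying expenditures: $3,680 + $6,310 + $11,720 + $11,780 + $1,040 + $10,140 + $5,970 + $1,720 = $52,360 (≤ $56,000).
Total hours of lobbying contact: 56 + 28 + 9 + 36 + 60 + 14 + 36 + 50 = 289 (≤ 310).
The test is 'and': the rule requires both, and at least one is not exceeded.

No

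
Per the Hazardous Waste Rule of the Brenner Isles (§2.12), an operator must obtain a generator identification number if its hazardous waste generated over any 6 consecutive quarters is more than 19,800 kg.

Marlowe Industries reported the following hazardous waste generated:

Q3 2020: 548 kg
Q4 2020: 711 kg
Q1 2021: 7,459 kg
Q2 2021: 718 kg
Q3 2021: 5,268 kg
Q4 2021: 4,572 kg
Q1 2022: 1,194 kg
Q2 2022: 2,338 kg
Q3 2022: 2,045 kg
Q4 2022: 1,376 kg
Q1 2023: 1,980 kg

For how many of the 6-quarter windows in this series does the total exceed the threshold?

2

Q3 2020–Q4 2021: 548 kg + 711 kg + 7,459 kg + 718 kg + 5,268 kg + 4,572 kg = 19,276 kg (under)
Q4 2020–Q1 2022: 711 kg + 7,459 kg + 718 kg + 5,268 kg + 4,572 kg + 1,194 kg = 19,922 kg (over)
Q1 2021–Q2 2022: 7,459 kg + 718 kg + 5,268 kg + 4,572 kg + 1,194 kg + 2,338 kg = 21,549 kg (over)
Q2 2021–Q3 2022: 718 kg + 5,268 kg + 4,572 kg + 1,194 kg + 2,338 kg + 2,045 kg = 16,135 kg (under)
Q3 2021–Q4 2022: 5,268 kg + 4,572 kg + 1,194 kg + 2,338 kg + 2,045 kg + 1,376 kg = 16,793 kg (under)
Q4 2021–Q1 2023: 4,572 kg + 1,194 kg + 2,338 kg + 2,045 kg + 1,376 kg + 1,980 kg = 13,505 kg (under)
2 windows exceed the threshold.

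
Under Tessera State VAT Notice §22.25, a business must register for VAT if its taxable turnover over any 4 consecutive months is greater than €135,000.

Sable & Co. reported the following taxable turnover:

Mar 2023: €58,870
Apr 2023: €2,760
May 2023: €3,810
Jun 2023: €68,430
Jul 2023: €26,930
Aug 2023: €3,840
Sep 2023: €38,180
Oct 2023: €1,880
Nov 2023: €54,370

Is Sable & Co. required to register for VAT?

Yes

Mar 2023–Jun 2023: €58,870 + €2,760 + €3,810 + €68,430 = €133,870 (under)
Apr 2023–Jul 2023: €2,760 + €3,810 + €68,430 + €26,930 = €101,930 (under)
May 2023–Aug 2023: €3,810 + €68,430 + €26,930 + €3,840 = €103,010 (under)
Jun 2023–Sep 2023: €68,430 + €26,930 + €3,840 + €38,180 = €137,380 (over)
Jul 2023–Oct 2023: €26,930 + €3,840 + €38,180 + €1,880 = €70,830 (under)
Aug 2023–Nov 2023: €3,840 + €38,180 + €1,880 + €54,370 = €98,270 (under)
At least one window exceeds €135,000.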